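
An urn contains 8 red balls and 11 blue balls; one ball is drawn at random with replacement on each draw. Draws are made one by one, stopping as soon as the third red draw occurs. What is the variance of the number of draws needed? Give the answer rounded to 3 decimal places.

9.797

Y = total draws until the third success; negative binomial with r=3, p=0.421053.
Var(Y) = r(1−p)/p² = 3·0.578947 / 0.421053² = 9.79688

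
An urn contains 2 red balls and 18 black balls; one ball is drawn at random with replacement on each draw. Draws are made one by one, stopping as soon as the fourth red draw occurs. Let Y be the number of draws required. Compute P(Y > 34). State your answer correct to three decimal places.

0.554

Needing more than 34 draws ⇔ fewer than 4 successes in the first 34. With X ~ Binomial(34, 0.10), P(Y > 34) = P(X ≤ 3).
  k=0: C(34,0)·0.10^0·0.90^34 = 0.02781
  k=1: C(34,1)·0.10^1·0.90^33 = 0.10507
  k=2: C(34,2)·0.10^2·0.90^32 = 0.19263
  k=3: C(34,3)·0.10^3·0.90^31 = 0.22830
P(X ≤ 3) = 0.55382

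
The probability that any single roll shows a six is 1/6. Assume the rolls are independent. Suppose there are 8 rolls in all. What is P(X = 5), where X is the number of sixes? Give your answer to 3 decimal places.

X ~ Binomial(n=8, p=0.166667).
P(X=5) = C(8,5) · p^5 · (1−p)^3
= 56 · 0.0001286 · 0.5787 = 0.00417

0.004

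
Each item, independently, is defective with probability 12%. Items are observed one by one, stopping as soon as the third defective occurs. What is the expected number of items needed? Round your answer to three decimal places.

Y = total items until the third success; negative binomial with r=3, p=0.12.
E[Y] = r / p = 3 / 0.12 = 25.00000

25.000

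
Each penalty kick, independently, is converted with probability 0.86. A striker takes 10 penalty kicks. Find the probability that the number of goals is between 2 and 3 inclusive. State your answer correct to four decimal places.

X ~ Binomial(10, 0.86); P(2 ≤ X ≤ 3) = Σ C(10,k) p^k (1−p)^(10−k) over k:
  k=2: C(10,2)·0.86^2·0.14^8 = 0.000005
  k=3: C(10,3)·0.86^3·0.14^7 = 0.000080
Total = 0.000085

0.0001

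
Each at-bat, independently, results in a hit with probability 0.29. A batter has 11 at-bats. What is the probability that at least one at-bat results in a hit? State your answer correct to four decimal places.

0.9769

P(at least one) = 1 − P(none) = 1 − (1 − 0.29)^11
= 1 − 0.023112 = 0.976888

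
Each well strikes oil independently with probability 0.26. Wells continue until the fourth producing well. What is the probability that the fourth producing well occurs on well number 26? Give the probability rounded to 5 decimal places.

0.01395

Y = trial on which the fourth success occurs; negative binomial, r=4, p=0.26.
P(Y=26) = C(25,3) · p^4 · (1−p)^22
= 2300 · 0.0045698 · 0.0013277 = 0.0139547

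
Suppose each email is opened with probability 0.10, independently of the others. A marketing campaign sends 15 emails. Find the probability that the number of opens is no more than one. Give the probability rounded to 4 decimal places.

0.5490

X ~ Binomial(15, 0.10); P(X ≤ 1) = Σ C(15,k) p^k (1−p)^(15−k) over k:
  k=0: C(15,0)·0.10^0·0.90^15 = 0.205891
  k=1: C(15,1)·0.10^1·0.90^14 = 0.343152
Total = 0.549043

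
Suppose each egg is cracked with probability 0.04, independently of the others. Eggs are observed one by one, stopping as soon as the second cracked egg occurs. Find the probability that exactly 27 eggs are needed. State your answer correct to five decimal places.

0.01499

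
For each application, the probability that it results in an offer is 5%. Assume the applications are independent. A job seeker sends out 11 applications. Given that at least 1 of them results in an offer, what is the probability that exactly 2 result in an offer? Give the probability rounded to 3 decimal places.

X ~ Binomial(11, 0.05). Want P(X=2 | X≥1) = P(X=2) / P(X≥1).
P(X=2) = C(11,2)·0.05^2·0.95^9 = 0.08666
P(X≥1) = 1 − 0.56880 = 0.43120
Ratio = 0.08666 / 0.43120 = 0.20097

0.201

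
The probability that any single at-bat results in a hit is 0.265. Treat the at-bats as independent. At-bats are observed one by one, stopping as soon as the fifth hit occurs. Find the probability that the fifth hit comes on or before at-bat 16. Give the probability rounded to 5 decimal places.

Finishing within 16 at-bats ⇔ at least 5 successes in the first 16. With X ~ Binomial(16, 0.265), P(Y ≤ 16) = 1 − P(X ≤ 4).
  k=0: C(16,0)·0.265^0·0.735^16 = 0.0072543
  k=1: C(16,1)·0.265^1·0.735^15 = 0.0418481
  k=2: C(16,2)·0.265^2·0.735^14 = 0.1131607
  k=3: C(16,3)·0.265^3·0.735^13 = 0.1903974
  k=4: C(16,4)·0.265^4·0.735^12 = 0.2231017
1 − 0.5757623 = 0.4242377

0.42424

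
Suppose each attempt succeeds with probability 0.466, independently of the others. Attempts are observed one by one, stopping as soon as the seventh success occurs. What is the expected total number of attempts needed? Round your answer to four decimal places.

Y = total attempts until the seventh success; negative binomial with r=7, p=0.466.
E[Y] = r / p = 7 / 0.466 = 15.021459

15.0215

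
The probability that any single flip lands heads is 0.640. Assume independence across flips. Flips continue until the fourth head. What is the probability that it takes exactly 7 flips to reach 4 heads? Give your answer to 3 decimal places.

0.157

Y = trial on which the fourth success occurs; negative binomial, r=4, p=0.64.
P(Y=7) = C(6,3) · p^4 · (1−p)^3
= 20 · 0.16777 · 0.046656 = 0.15655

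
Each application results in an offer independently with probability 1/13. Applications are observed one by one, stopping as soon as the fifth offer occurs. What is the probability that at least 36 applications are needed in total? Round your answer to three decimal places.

Needing more than 35 applications ⇔ fewer than 5 successes in the first 35. With X ~ Binomial(35, 0.076923), P(Y > 35) = P(X ≤ 4).
  k=0: C(35,0)·0.076923^0·0.923077^35 = 0.06072
  k=1: C(35,1)·0.076923^1·0.923077^34 = 0.17710
  k=2: C(35,2)·0.076923^2·0.923077^33 = 0.25089
  k=3: C(35,3)·0.076923^3·0.923077^32 = 0.22998
  k=4: C(35,4)·0.076923^4·0.923077^31 = 0.15332
P(X ≤ 4) = 0.87201

0.872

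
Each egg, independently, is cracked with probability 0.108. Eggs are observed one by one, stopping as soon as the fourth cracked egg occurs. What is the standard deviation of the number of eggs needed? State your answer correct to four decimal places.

17.4900

Y = total eggs until the fourth success; negative binomial with r=4, p=0.108.
SD(Y) = √[r(1−p)/p²] = √(305.898491) = 17.489954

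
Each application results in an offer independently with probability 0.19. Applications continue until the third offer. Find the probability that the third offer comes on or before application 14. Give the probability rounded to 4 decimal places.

0.5138

Finishing within 14 applications ⇔ at least 3 successes in the first 14. With X ~ Binomial(14, 0.19), P(Y ≤ 14) = 1 − P(X ≤ 2).
  k=0: C(14,0)·0.19^0·0.81^14 = 0.052335
  k=1: C(14,1)·0.19^1·0.81^13 = 0.171865
  k=2: C(14,2)·0.19^2·0.81^12 = 0.262041
1 − 0.486240 = 0.513760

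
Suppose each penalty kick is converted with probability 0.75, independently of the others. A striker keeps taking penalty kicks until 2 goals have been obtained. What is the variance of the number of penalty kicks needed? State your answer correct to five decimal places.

0.88889

Y = total penalty kicks until the second success; negative binomial with r=2, p=0.75.
Var(Y) = r(1−p)/p² = 2·0.25 / 0.75² = 0.8888889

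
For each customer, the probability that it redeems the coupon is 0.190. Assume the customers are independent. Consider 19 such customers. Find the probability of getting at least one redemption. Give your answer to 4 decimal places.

P(at least one) = 1 − P(none) = 1 − (1 − 0.19)^19
= 1 − 0.018248 = 0.981752

0.9818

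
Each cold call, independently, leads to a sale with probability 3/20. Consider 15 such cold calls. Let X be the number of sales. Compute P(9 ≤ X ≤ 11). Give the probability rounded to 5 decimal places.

0.00008

X ~ Binomial(15, 0.15); P(9 ≤ X ≤ 11) = Σ C(15,k) p^k (1−p)^(15−k) over k:
  k=9: C(15,9)·0.15^9·0.85^6 = 0.0000726
  k=10: C(15,10)·0.15^10·0.85^5 = 0.0000077
  k=11: C(15,11)·0.15^11·0.85^4 = 0.0000006
Total = 0.0000809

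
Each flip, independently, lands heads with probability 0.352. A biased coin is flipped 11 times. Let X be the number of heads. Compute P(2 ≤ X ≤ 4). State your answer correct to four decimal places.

0.6041

X ~ Binomial(11, 0.352); P(2 ≤ X ≤ 4) = Σ C(11,k) p^k (1−p)^(11−k) over k:
  k=2: C(11,2)·0.352^2·0.648^9 = 0.137285
  k=3: C(11,3)·0.352^3·0.648^8 = 0.223724
  k=4: C(11,4)·0.352^4·0.648^7 = 0.243058
Total = 0.604067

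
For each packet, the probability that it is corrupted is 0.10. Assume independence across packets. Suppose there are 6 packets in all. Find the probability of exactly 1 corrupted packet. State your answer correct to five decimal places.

0.35429

X ~ Binomial(n=6, p=0.10).
P(X=1) = C(6,1) · p^1 · (1−p)^5
= 6 · 0.1 · 0.59049 = 0.3542940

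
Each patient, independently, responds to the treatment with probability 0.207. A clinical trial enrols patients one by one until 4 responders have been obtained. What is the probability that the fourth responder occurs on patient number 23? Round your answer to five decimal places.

0.03448

Y = trial on which the fourth success occurs; negative binomial, r=4, p=0.207.
P(Y=23) = C(22,3) · p^4 · (1−p)^19
= 1540 · 0.001836 · 0.012195 = 0.0344820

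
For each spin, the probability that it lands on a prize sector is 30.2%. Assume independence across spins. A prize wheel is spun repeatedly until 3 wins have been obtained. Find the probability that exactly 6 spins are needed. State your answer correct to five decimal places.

0.09367

Y = trial on which the third success occurs; negative binomial, r=3, p=0.302.
P(Y=6) = C(5,2) · p^3 · (1−p)^3
= 10 · 0.027544 · 0.34007 = 0.0936671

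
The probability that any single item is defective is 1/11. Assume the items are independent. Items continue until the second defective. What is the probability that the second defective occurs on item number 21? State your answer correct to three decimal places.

0.027

Y = trial on which the second success occurs; negative binomial, r=2, p=0.090909.
P(Y=21) = C(20,1) · p^2 · (1−p)^19
= 20 · 0.0082645 · 0.16351 = 0.02703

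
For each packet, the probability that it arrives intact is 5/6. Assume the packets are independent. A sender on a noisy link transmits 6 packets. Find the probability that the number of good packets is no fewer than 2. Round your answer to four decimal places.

0.9993

X ~ Binomial(6, 0.833333); P(X ≥ 2) = Σ C(6,k) p^k (1−p)^(6−k) over k:
  k=2: C(6,2)·0.833333^2·0.166667^4 = 0.008038
  k=3: C(6,3)·0.833333^3·0.166667^3 = 0.053584
  k=4: C(6,4)·0.833333^4·0.166667^2 = 0.200939
  k=5: C(6,5)·0.833333^5·0.166667^1 = 0.401878
  k=6: C(6,6)·0.833333^6·0.166667^0 = 0.334898
Total = 0.999336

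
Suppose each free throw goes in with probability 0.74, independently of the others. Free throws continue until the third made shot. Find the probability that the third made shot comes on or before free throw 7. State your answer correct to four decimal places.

0.9847

Finishing within 7 free throws ⇔ at least 3 successes in the first 7. With X ~ Binomial(7, 0.74), P(Y ≤ 7) = 1 − P(X ≤ 2).
  k=0: C(7,0)·0.74^0·0.26^7 = 0.000080
  k=1: C(7,1)·0.74^1·0.26^6 = 0.001600
  k=2: C(7,2)·0.74^2·0.26^5 = 0.013663
1 − 0.015344 = 0.984656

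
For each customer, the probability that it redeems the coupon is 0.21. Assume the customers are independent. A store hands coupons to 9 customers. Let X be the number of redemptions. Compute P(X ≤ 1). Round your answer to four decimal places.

X ~ Binomial(9, 0.21); P(X ≤ 1) = Σ C(9,k) p^k (1−p)^(9−k) over k:
  k=0: C(9,0)·0.21^0·0.79^9 = 0.119852
  k=1: C(9,1)·0.21^1·0.79^8 = 0.286734
Total = 0.406585

0.4066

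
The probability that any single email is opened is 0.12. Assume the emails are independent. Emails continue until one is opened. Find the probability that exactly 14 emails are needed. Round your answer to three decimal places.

Geometric (trials to first success), p = 0.12.
P(Y = 14) = (1−p)^13 · p = 0.18979 · 0.12 = 0.02277

0.023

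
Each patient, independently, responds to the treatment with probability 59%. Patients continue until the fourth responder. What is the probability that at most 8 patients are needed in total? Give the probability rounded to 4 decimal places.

0.8105

Finishing within 8 patients ⇔ at least 4 successes in the first 8. With X ~ Binomial(8, 0.59), P(Y ≤ 8) = 1 − P(X ≤ 3).
  k=0: C(8,0)·0.59^0·0.41^8 = 0.000798
  k=1: C(8,1)·0.59^1·0.41^7 = 0.009192
  k=2: C(8,2)·0.59^2·0.41^6 = 0.046298
  k=3: C(8,3)·0.59^3·0.41^5 = 0.133249
1 − 0.189538 = 0.810462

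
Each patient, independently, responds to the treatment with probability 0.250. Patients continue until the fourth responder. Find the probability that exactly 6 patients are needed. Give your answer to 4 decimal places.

Y = trial on which the fourth success occurs; negative binomial, r=4, p=0.25.
P(Y=6) = C(5,3) · p^4 · (1−p)^2
= 10 · 0.0039062 · 0.5625 = 0.021973

0.0220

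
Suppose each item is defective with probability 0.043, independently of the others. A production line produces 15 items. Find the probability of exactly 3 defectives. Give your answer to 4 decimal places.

X ~ Binomial(n=15, p=0.043).
P(X=3) = C(15,3) · p^3 · (1−p)^12
= 455 · 7.9507e-05 · 0.59012 = 0.021348

0.0213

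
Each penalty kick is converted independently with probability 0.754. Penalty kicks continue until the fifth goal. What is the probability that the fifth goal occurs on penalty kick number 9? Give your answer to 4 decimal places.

Y = trial on which the fifth success occurs; negative binomial, r=5, p=0.754.
P(Y=9) = C(8,4) · p^5 · (1−p)^4
= 70 · 0.2437 · 0.0036622 = 0.062473

0.0625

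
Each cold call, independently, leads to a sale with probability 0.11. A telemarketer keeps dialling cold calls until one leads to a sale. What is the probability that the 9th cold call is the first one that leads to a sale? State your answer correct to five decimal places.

0.04330

Geometric (trials to first success), p = 0.11.
P(Y = 9) = (1−p)^8 · p = 0.39366 · 0.11 = 0.0433025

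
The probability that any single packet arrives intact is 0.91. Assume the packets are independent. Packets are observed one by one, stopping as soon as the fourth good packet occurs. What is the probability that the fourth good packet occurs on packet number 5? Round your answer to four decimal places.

0.2469

Y = trial on which the fourth success occurs; negative binomial, r=4, p=0.91.
P(Y=5) = C(4,3) · p^4 · (1−p)^1
= 4 · 0.68575 · 0.09 = 0.246870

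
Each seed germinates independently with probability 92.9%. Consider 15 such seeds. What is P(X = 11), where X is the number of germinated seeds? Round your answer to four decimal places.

X ~ Binomial(n=15, p=0.929).
P(X=11) = C(15,11) · p^11 · (1−p)^4
= 1365 · 0.44481 · 2.5412e-05 = 0.015429

0.0154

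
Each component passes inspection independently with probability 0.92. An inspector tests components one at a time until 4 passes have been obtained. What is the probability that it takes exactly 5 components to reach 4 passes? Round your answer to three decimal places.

Y = trial on which the fourth success occurs; negative binomial, r=4, p=0.92.
P(Y=5) = C(4,3) · p^4 · (1−p)^1
= 4 · 0.71639 · 0.08 = 0.22925

0.229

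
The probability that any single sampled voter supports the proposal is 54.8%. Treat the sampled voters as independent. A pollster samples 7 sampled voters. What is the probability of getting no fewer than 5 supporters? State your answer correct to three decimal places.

0.313

X ~ Binomial(7, 0.548); P(X ≥ 5) = Σ C(7,k) p^k (1−p)^(7−k) over k:
  k=5: C(7,5)·0.548^5·0.452^2 = 0.21203
  k=6: C(7,6)·0.548^6·0.452^1 = 0.08569
  k=7: C(7,7)·0.548^7·0.452^0 = 0.01484
Total = 0.31256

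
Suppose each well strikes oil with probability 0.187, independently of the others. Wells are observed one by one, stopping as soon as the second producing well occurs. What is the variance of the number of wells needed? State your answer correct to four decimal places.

Y = total wells until the second success; negative binomial with r=2, p=0.187.
Var(Y) = r(1−p)/p² = 2·0.813 / 0.187² = 46.498327

46.4983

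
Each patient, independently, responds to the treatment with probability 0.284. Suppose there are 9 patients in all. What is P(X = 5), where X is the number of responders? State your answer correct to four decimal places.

X ~ Binomial(n=9, p=0.284).
P(X=5) = C(9,5) · p^5 · (1−p)^4
= 126 · 0.0018475 · 0.26282 = 0.061181

0.0612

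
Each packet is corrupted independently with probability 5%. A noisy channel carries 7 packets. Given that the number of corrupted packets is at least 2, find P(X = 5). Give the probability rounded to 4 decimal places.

X ~ Binomial(7, 0.05). Want P(X=5 | X≥2) = P(X=5) / P(X≥2).
P(X=5) = C(7,5)·0.05^5·0.95^2 = 0.000006
P(X≥2) = 1 − 0.698337 − 0.257282 = 0.044381
Ratio = 0.000006 / 0.044381 = 0.000133

0.0001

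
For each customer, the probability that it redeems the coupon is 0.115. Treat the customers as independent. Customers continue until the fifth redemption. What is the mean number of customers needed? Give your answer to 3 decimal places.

43.478

Y = total customers until the fifth success; negative binomial with r=5, p=0.115.
E[Y] = r / p = 5 / 0.115 = 43.47826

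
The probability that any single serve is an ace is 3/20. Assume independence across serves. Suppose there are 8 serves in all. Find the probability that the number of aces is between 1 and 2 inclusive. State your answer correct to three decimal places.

X ~ Binomial(8, 0.15); P(1 ≤ X ≤ 2) = Σ C(8,k) p^k (1−p)^(8−k) over k:
  k=1: C(8,1)·0.15^1·0.85^7 = 0.38469
  k=2: C(8,2)·0.15^2·0.85^6 = 0.23760
Total = 0.62230

0.622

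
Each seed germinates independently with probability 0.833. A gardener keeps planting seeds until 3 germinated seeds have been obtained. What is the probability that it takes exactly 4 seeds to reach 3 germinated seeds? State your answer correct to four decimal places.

Y = trial on which the third success occurs; negative binomial, r=3, p=0.833.
P(Y=4) = C(3,2) · p^3 · (1−p)^1
= 3 · 0.57801 · 0.167 = 0.289583

0.2896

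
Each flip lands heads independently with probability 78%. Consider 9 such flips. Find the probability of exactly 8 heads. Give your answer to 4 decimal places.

X ~ Binomial(n=9, p=0.78).
P(X=8) = C(9,8) · p^8 · (1−p)^1
= 9 · 0.13701 · 0.22 = 0.271283

0.2713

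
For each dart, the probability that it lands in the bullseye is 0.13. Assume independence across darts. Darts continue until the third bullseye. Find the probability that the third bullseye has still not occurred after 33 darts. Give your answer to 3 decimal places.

Needing more than 33 darts ⇔ fewer than 3 successes in the first 33. With X ~ Binomial(33, 0.13), P(Y > 33) = P(X ≤ 2).
  k=0: C(33,0)·0.13^0·0.87^33 = 0.01010
  k=1: C(33,1)·0.13^1·0.87^32 = 0.04978
  k=2: C(33,2)·0.13^2·0.87^31 = 0.11902
P(X ≤ 2) = 0.17890

0.179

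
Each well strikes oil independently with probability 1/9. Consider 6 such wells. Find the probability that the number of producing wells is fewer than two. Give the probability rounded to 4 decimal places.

0.8632

X ~ Binomial(6, 0.111111); P(X ≤ 1) = Σ C(6,k) p^k (1−p)^(6−k) over k:
  k=0: C(6,0)·0.111111^0·0.888889^6 = 0.493270
  k=1: C(6,1)·0.111111^1·0.888889^5 = 0.369953
Total = 0.863223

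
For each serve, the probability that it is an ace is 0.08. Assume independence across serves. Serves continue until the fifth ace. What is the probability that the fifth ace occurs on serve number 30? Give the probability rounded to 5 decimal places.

0.00968

Y = trial on which the fifth success occurs; negative binomial, r=5, p=0.08.
P(Y=30) = C(29,4) · p^5 · (1−p)^25
= 23751 · 3.2768e-06 · 0.12436 = 0.0096789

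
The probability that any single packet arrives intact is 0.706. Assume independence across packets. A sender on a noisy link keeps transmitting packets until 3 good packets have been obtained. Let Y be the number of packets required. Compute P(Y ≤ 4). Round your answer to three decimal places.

Finishing within 4 packets ⇔ at least 3 successes in the first 4. With X ~ Binomial(4, 0.706), P(Y ≤ 4) = 1 − P(X ≤ 2).
  k=0: C(4,0)·0.706^0·0.294^4 = 0.00747
  k=1: C(4,1)·0.706^1·0.294^3 = 0.07176
  k=2: C(4,2)·0.706^2·0.294^2 = 0.25850
1 − 0.33773 = 0.66227

0.662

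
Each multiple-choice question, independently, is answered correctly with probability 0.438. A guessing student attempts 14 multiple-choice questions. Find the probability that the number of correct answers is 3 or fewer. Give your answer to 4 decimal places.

X ~ Binomial(14, 0.438); P(X ≤ 3) = Σ C(14,k) p^k (1−p)^(14−k) over k:
  k=0: C(14,0)·0.438^0·0.562^14 = 0.000314
  k=1: C(14,1)·0.438^1·0.562^13 = 0.003421
  k=2: C(14,2)·0.438^2·0.562^12 = 0.017331
  k=3: C(14,3)·0.438^3·0.562^11 = 0.054029
Total = 0.075094

0.0751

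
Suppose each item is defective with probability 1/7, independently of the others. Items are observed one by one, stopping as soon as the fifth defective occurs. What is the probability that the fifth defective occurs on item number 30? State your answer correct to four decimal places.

0.0300

Y = trial on which the fifth success occurs; negative binomial, r=5, p=0.142857.
P(Y=30) = C(29,4) · p^5 · (1−p)^25
= 23751 · 5.9499e-05 · 0.0212 = 0.029959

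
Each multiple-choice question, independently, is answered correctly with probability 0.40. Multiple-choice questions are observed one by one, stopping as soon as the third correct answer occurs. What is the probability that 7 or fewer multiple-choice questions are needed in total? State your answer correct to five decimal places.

Finishing within 7 multiple-choice questions ⇔ at least 3 successes in the first 7. With X ~ Binomial(7, 0.40), P(Y ≤ 7) = 1 − P(X ≤ 2).
  k=0: C(7,0)·0.40^0·0.60^7 = 0.0279936
  k=1: C(7,1)·0.40^1·0.60^6 = 0.1306368
  k=2: C(7,2)·0.40^2·0.60^5 = 0.2612736
1 − 0.4199040 = 0.5800960

0.58010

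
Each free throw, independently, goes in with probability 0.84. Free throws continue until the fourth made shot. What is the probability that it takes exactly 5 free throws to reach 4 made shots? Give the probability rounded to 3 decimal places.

Y = trial on which the fourth success occurs; negative binomial, r=4, p=0.84.
P(Y=5) = C(4,3) · p^4 · (1−p)^1
= 4 · 0.49787 · 0.16 = 0.31864

0.319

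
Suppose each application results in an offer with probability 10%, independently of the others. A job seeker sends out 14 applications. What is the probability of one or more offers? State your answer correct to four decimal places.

0.7712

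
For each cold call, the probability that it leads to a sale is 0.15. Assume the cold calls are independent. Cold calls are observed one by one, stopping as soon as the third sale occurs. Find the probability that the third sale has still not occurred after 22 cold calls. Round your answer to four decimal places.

Needing more than 22 cold calls ⇔ fewer than 3 successes in the first 22. With X ~ Binomial(22, 0.15), P(Y > 22) = P(X ≤ 2).
  k=0: C(22,0)·0.15^0·0.85^22 = 0.028004
  k=1: C(22,1)·0.15^1·0.85^21 = 0.108720
  k=2: C(22,2)·0.15^2·0.85^20 = 0.201453
P(X ≤ 2) = 0.338177

0.3382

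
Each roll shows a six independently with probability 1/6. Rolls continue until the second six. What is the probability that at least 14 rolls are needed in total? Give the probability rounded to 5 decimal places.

0.33647

Needing more than 13 rolls ⇔ fewer than 2 successes in the first 13. With X ~ Binomial(13, 0.166667), P(Y > 13) = P(X ≤ 1).
  k=0: C(13,0)·0.166667^0·0.833333^13 = 0.0934639
  k=1: C(13,1)·0.166667^1·0.833333^12 = 0.2430061
P(X ≤ 1) = 0.3364700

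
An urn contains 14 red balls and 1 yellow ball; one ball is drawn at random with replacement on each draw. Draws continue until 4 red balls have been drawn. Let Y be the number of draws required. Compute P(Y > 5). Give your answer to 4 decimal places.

Needing more than 5 draws ⇔ fewer than 4 successes in the first 5. With X ~ Binomial(5, 0.933333), P(Y > 5) = P(X ≤ 3).
  k=0: C(5,0)·0.933333^0·0.066667^5 = 0.000001
  k=1: C(5,1)·0.933333^1·0.066667^4 = 0.000092
  k=2: C(5,2)·0.933333^2·0.066667^3 = 0.002581
  k=3: C(5,3)·0.933333^3·0.066667^2 = 0.036135
P(X ≤ 3) = 0.038810

0.0388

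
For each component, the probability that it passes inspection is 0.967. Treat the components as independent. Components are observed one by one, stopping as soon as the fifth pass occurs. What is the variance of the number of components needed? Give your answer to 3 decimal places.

0.176

Y = total components until the fifth success; negative binomial with r=5, p=0.967.
Var(Y) = r(1−p)/p² = 5·0.033 / 0.967² = 0.17645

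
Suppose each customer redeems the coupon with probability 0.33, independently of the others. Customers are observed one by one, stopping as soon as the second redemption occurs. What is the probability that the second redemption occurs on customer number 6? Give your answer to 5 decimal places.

0.10972

Y = trial on which the second success occurs; negative binomial, r=2, p=0.33.
P(Y=6) = C(5,1) · p^2 · (1−p)^4
= 5 · 0.1089 · 0.20151 = 0.1097229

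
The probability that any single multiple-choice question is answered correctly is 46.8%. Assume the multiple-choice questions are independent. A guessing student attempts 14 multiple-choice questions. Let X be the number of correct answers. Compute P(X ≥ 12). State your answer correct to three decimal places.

0.003

X ~ Binomial(14, 0.468); P(X ≥ 12) = Σ C(14,k) p^k (1−p)^(14−k) over k:
  k=12: C(14,12)·0.468^12·0.532^2 = 0.00284
  k=13: C(14,13)·0.468^13·0.532^1 = 0.00038
  k=14: C(14,14)·0.468^14·0.532^0 = 0.00002
Total = 0.00325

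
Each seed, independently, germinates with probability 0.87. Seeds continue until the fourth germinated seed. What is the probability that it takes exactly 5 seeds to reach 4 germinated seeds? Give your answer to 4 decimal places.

0.2979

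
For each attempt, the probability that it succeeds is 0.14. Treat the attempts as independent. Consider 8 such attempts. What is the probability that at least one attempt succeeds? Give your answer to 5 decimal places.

P(at least one) = 1 − P(none) = 1 − (1 − 0.14)^8
= 1 − 0.2992179 = 0.7007821

0.70078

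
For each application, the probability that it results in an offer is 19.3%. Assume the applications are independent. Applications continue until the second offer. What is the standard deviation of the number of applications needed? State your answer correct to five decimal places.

Y = total applications until the second success; negative binomial with r=2, p=0.193.
SD(Y) = √[r(1−p)/p²] = √(43.3300223) = 6.5825544

6.58255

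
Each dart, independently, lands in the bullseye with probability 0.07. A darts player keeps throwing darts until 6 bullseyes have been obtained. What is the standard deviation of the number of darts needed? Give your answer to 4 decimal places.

33.7457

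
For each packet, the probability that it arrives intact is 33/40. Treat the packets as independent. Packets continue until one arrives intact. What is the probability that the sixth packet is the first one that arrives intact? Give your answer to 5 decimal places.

0.00014

Geometric (trials to first success), p = 0.825.
P(Y = 6) = (1−p)^5 · p = 0.00016413 · 0.825 = 0.0001354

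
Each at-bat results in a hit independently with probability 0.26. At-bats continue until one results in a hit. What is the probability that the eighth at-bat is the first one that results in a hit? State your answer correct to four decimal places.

Geometric (trials to first success), p = 0.26.
P(Y = 8) = (1−p)^7 · p = 0.12151 · 0.26 = 0.031593

0.0316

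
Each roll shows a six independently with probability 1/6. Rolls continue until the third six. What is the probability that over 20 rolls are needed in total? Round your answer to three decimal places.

Needing more than 20 rolls ⇔ fewer than 3 successes in the first 20. With X ~ Binomial(20, 0.166667), P(Y > 20) = P(X ≤ 2).
  k=0: C(20,0)·0.166667^0·0.833333^20 = 0.02608
  k=1: C(20,1)·0.166667^1·0.833333^19 = 0.10434
  k=2: C(20,2)·0.166667^2·0.833333^18 = 0.19824
P(X ≤ 2) = 0.32866

0.329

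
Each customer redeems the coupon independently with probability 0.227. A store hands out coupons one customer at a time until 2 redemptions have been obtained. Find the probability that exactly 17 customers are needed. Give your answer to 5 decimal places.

0.01733

Y = trial on which the second success occurs; negative binomial, r=2, p=0.227.
P(Y=17) = C(16,1) · p^2 · (1−p)^15
= 16 · 0.051529 · 0.021023 = 0.0173326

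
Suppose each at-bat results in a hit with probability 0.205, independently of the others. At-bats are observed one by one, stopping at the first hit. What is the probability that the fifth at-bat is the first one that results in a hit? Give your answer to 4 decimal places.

Geometric (trials to first success), p = 0.205.
P(Y = 5) = (1−p)^4 · p = 0.39946 · 0.205 = 0.081888

0.0819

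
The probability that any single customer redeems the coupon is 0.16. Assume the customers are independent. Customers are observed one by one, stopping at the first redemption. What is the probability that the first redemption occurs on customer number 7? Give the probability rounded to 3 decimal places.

0.056

Geometric (trials to first success), p = 0.16.
P(Y = 7) = (1−p)^6 · p = 0.3513 · 0.16 = 0.05621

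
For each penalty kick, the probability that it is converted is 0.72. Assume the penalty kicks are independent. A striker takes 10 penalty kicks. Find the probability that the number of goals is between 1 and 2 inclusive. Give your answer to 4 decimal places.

0.0010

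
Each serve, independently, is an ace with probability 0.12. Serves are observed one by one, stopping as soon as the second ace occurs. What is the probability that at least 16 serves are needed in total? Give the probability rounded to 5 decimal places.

0.44760

Needing more than 15 serves ⇔ fewer than 2 successes in the first 15. With X ~ Binomial(15, 0.12), P(Y > 15) = P(X ≤ 1).
  k=0: C(15,0)·0.12^0·0.88^15 = 0.1469739
  k=1: C(15,1)·0.12^1·0.88^14 = 0.3006283
P(X ≤ 1) = 0.4476022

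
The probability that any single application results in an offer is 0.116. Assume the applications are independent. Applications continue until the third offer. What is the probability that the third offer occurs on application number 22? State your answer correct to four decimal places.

0.0315

Y = trial on which the third success occurs; negative binomial, r=3, p=0.116.
P(Y=22) = C(21,2) · p^3 · (1−p)^19
= 210 · 0.0015609 · 0.096071 = 0.031491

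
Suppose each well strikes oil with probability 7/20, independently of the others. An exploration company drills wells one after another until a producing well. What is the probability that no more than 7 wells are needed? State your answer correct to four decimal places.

0.9510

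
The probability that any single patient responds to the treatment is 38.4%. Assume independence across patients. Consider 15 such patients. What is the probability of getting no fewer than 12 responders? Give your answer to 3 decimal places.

0.001

X ~ Binomial(15, 0.384); P(X ≥ 12) = Σ C(15,k) p^k (1−p)^(15−k) over k:
  k=12: C(15,12)·0.384^12·0.616^3 = 0.00109
  k=13: C(15,13)·0.384^13·0.616^2 = 0.00016
  k=14: C(15,14)·0.384^14·0.616^1 = 0.00001
  k=15: C(15,15)·0.384^15·0.616^0 = 0.00000
Total = 0.00127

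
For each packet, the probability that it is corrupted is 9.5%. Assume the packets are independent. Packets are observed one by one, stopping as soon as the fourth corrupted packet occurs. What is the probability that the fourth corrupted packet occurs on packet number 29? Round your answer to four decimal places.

0.0220

Y = trial on which the fourth success occurs; negative binomial, r=4, p=0.095.
P(Y=29) = C(28,3) · p^4 · (1−p)^25
= 3276 · 8.1451e-05 · 0.082455 = 0.022002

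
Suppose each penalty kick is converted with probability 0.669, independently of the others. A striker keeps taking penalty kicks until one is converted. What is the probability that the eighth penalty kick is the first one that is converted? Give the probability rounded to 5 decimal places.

0.00029

Geometric (trials to first success), p = 0.669.
P(Y = 8) = (1−p)^7 · p = 0.00043531 · 0.669 = 0.0002912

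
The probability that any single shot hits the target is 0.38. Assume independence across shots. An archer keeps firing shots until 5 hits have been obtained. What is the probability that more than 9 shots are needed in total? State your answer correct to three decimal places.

0.774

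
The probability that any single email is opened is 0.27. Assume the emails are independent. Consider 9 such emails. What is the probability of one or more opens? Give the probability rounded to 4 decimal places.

P(at least one) = 1 − P(none) = 1 − (1 − 0.27)^9
= 1 − 0.058872 = 0.941128

0.9411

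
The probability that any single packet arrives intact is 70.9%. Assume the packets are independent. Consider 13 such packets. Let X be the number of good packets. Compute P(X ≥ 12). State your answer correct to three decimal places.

0.072

X ~ Binomial(13, 0.709); P(X ≥ 12) = Σ C(13,k) p^k (1−p)^(13−k) over k:
  k=12: C(13,12)·0.709^12·0.291^1 = 0.06104
  k=13: C(13,13)·0.709^13·0.291^0 = 0.01144
Total = 0.07248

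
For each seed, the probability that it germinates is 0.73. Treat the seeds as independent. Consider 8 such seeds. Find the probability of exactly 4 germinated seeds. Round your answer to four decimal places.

0.1056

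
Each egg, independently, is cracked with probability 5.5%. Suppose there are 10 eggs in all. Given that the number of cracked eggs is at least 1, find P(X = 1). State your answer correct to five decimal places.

0.76511

X ~ Binomial(10, 0.055). Want P(X=1 | X≥1) = P(X=1) / P(X≥1).
P(X=1) = C(10,1)·0.055^1·0.945^9 = 0.3305590
P(X≥1) = 1 − 0.5679604 = 0.4320396
Ratio = 0.3305590 / 0.4320396 = 0.7651128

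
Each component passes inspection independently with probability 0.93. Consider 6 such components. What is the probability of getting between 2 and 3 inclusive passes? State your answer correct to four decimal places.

0.0058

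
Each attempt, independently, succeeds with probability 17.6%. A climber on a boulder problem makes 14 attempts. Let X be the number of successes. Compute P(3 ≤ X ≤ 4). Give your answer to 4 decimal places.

0.3746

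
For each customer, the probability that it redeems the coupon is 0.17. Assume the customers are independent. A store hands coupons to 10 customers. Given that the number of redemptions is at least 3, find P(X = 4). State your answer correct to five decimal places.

X ~ Binomial(10, 0.17). Want P(X=4 | X≥3) = P(X=4) / P(X≥3).
P(X=4) = C(10,4)·0.17^4·0.83^6 = 0.0573434
P(X≥3) = 1 − 0.1551604 − 0.3177984 − 0.2929106 = 0.2341305
Ratio = 0.0573434 / 0.2341305 = 0.2449207

0.24492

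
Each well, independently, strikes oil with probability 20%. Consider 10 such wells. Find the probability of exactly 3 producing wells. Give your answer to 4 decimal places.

X ~ Binomial(n=10, p=0.20).
P(X=3) = C(10,3) · p^3 · (1−p)^7
= 120 · 0.008 · 0.20972 = 0.201327

0.2013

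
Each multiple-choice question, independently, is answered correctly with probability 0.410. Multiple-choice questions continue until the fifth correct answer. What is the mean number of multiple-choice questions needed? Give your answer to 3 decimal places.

Y = total multiple-choice questions until the fifth success; negative binomial with r=5, p=0.41.
E[Y] = r / p = 5 / 0.41 = 12.19512

12.195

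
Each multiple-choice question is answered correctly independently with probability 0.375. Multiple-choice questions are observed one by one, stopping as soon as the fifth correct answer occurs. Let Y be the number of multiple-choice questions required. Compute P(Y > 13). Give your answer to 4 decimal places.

Needing more than 13 multiple-choice questions ⇔ fewer than 5 successes in the first 13. With X ~ Binomial(13, 0.375), P(Y > 13) = P(X ≤ 4).
  k=0: C(13,0)·0.375^0·0.625^13 = 0.002220
  k=1: C(13,1)·0.375^1·0.625^12 = 0.017319
  k=2: C(13,2)·0.375^2·0.625^11 = 0.062350
  k=3: C(13,3)·0.375^3·0.625^10 = 0.137170
  k=4: C(13,4)·0.375^4·0.625^9 = 0.205755
P(X ≤ 4) = 0.424816

0.4248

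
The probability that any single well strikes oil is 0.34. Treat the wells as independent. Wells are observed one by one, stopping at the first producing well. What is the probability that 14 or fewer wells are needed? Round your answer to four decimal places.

0.9970

Y = number of wells to the first success; geometric, p = 0.34.
P(Y ≤ 14) = 1 − (1−p)^14 = 1 − 0.002976 = 0.997024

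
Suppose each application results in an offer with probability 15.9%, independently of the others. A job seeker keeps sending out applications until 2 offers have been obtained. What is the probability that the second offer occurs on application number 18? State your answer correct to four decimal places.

0.0269

Y = trial on which the second success occurs; negative binomial, r=2, p=0.159.
P(Y=18) = C(17,1) · p^2 · (1−p)^16
= 17 · 0.025281 · 0.062623 = 0.026914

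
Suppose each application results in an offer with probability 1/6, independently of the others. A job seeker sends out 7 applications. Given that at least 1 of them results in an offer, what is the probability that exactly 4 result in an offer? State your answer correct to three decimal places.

X ~ Binomial(7, 0.166667). Want P(X=4 | X≥1) = P(X=4) / P(X≥1).
P(X=4) = C(7,4)·0.166667^4·0.833333^3 = 0.01563
P(X≥1) = 1 − 0.27908 = 0.72092
Ratio = 0.01563 / 0.72092 = 0.02168

0.022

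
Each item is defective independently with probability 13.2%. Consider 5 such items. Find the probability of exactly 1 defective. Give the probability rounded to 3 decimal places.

0.375

X ~ Binomial(n=5, p=0.132).
P(X=1) = C(5,1) · p^1 · (1−p)^4
= 5 · 0.132 · 0.56765 = 0.37465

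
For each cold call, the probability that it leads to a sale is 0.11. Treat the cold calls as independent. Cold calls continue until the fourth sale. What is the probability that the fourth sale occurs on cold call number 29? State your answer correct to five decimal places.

0.02604

Y = trial on which the fourth success occurs; negative binomial, r=4, p=0.11.
P(Y=29) = C(28,3) · p^4 · (1−p)^25
= 3276 · 0.00014641 · 0.054294 = 0.0260414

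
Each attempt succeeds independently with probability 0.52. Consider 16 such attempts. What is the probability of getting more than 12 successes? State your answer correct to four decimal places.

0.0160

X ~ Binomial(16, 0.52); P(X ≥ 13) = Σ C(16,k) p^k (1−p)^(16−k) over k:
  k=13: C(16,13)·0.52^13·0.48^3 = 0.012588
  k=14: C(16,14)·0.52^14·0.48^2 = 0.002922
  k=15: C(16,15)·0.52^15·0.48^1 = 0.000422
  k=16: C(16,16)·0.52^16·0.48^0 = 0.000029
Total = 0.015961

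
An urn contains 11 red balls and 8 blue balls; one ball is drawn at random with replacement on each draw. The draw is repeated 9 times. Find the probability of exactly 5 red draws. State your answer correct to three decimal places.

0.258

X ~ Binomial(n=9, p=0.578947).
P(X=5) = C(9,5) · p^5 · (1−p)^4
= 126 · 0.065042 · 0.03143 = 0.25758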